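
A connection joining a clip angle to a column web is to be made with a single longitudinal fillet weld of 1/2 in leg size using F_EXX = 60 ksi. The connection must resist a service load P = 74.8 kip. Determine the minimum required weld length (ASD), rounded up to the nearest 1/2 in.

L = 12 in

Throat t_e = 0.707 × 0.5 = 0.3535 in.
r_n/Ω = (0.6 × 60 × 0.3535) / 2.0 = 6.363 kip/in.
L_req = P / (r_n/Ω) = 74.8 / 6.363 = 11.76 in total.
Round up → use L = 12 in.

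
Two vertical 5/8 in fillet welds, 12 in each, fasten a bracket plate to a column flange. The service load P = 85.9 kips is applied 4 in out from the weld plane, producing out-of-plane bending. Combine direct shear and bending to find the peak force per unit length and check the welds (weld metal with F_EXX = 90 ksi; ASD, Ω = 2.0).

L_w = 2 × 12 = 24 in; section modulus (unit throat) S = 2 × L²/6 = 48 in².
Direct shear f_v = P/L_w = 85.9/24 = 3.579 kip/in.
Moment M = P × e = 85.9 × 4 = 343.6 kip·in; bending f_b = M/S = 7.158 kip/in.
f_max = √(f_v² + f_b²) = √(3.579² + 7.158²) = 8.003 kip/in.
r_n/Ω = (1/2.0) × 0.6 × 90 × (0.707 × 0.625) = 11.93 kip/in → adequate.

f_max ≈ 8 kip/in; adequate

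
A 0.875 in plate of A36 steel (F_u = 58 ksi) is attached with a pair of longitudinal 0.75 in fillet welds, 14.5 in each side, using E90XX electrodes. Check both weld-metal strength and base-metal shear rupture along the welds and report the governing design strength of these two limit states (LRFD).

φR_n ≈ 623 kip (weld metal governs)

E90XX → F_EXX = 90 ksi.
t_e = 0.707 × 0.75 = 0.5302 in; L = 29 in.
Weld metal: φR_n = 0.75 × 0.6 × 90 × 0.5302 × 29 = 622.8 kip.
Base metal (shear rupture): φR_n = 0.75 × 0.6 × 58 × 0.875 × 29 = 662.3 kip.
Governing: weld metal.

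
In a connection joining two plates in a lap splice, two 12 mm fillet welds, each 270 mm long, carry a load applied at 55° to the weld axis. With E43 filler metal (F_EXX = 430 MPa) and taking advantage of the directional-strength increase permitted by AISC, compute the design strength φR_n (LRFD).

φR_n ≈ 1220 kN

t_e = 0.707 × 12 = 8.484 mm; A_we = 8.484 × 540 = 4581 mm².
Directional factor: 1.0 + 0.5 sin^1.5(55°) = 1.371.
F_nw = 0.6 × 430 × 1.371 = 353.6 MPa.
φR_n = 0.75 × 353.6 × 4581 × 10⁻³ = 1215 kN.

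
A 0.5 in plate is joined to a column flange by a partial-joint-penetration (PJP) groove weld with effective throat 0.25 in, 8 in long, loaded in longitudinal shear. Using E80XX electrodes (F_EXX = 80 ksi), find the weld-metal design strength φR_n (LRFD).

Effective throat (given) t_e = 0.25 in.
A_we = 0.25 × 8 = 2 in².
F_nw = 0.6 F_EXX = 48 ksi.
φR_n = 0.75 × 48 × 2 = 72 kips.

φR_n ≈ 72 kips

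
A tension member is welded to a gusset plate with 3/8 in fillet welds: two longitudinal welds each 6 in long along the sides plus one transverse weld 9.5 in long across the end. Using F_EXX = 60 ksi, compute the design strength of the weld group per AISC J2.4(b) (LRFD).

t_e = 0.707 × 0.375 = 0.2651 in.
R_nwl = 0.6 × 60 × 0.2651 × 12 = 114.5 kips (longitudinal, 2 welds).
R_nwt = 0.6 × 60 × 0.2651 × 9.5 = 90.67 kips (transverse, base value).
(i) R_nwl + R_nwt = 205.2 kips; (ii) 0.85 R_nwl + 1.5 R_nwt = 233.4 kips.
R_n = max = 233.4 kips [governs: (ii)]; φR_n = 175 kips.

φR_n ≈ 175 kips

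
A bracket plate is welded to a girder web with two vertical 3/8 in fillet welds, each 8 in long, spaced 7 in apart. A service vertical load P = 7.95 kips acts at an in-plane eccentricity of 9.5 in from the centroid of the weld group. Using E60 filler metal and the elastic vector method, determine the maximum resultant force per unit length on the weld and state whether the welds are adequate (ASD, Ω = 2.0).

f_max ≈ 1.79 kip/in; adequate

E60XX → F_EXX = 60 ksi.
Total weld length L_w = 16 in. Treat welds as unit-width lines.
Polar moment about centroid: J = 2[d³/12 + d(b/2)²] = 2[8³/12 + 8×3.5²] = 281.3 in³.
Direct shear f_v = P/L_w = 7.95 / 16 = 0.4969 kip/in (vertical).
Torsion M = P·e = 7.95 × 9.5 = 75.525 kip·in.
Critical point at (x, y) = (3.5, 4) from centroid. f_tx = M·y/J = 1.074 kip/in; f_ty = M·x/J = 0.9396 kip/in.
Resultant f_max = √[f_tx² + (f_v + f_ty)²] = √[1.074² + (0.4969 + 0.9396)²] = 1.793 kip/in.
Capacity per unit length: r_n/Ω = (1/2.0) × 0.6 × 60 × (0.707 × 0.375) = 4.772 kip/in.
1.793 ≤ 4.772 → adequate.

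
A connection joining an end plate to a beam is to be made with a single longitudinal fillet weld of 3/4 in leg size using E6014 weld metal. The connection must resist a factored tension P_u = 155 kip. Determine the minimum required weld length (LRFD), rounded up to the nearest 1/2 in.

L = 11 in

E60XX → F_EXX = 60 ksi.
Throat t_e = 0.707 × 0.75 = 0.5302 in.
φr_n = 0.75 × 0.6 × 60 × 0.5302 = 14.32 kip/in.
L_req = P_u / φr_n = 155 / 14.32 = 10.83 in total.
Round up → use L = 11 in.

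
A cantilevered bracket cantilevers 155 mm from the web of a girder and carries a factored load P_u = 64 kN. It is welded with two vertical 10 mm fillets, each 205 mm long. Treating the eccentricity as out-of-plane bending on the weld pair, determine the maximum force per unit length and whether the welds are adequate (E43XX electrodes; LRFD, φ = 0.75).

E43XX → F_EXX = 430 MPa.
L_w = 2 × 205 = 410 mm; section modulus (unit throat) S = 2 × L²/6 = 14010 mm².
Direct shear f_v = P/L_w = 64×10³/410 = 156.1 N/mm.
Moment M = P × e = 64×10³ × 155 = 9920000 N·mm; bending f_b = M/S = 708.1 N/mm.
f_max = √(f_v² + f_b²) = √(156.1² + 708.1²) = 725.2 N/mm.
φr_n = 0.75 × 0.6 × 430 × (0.707 × 10) = 1368 N/mm → adequate.

f_max ≈ 725 N/mm; adequate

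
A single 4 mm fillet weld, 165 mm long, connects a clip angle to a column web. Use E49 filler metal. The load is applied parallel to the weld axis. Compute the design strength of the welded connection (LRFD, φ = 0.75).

E49XX → F_EXX = 490 MPa.
Effective throat t_e = 0.707 × 4 = 2.828 mm.
Total length L = 165 mm; A_we = 2.828 × 165 = 466.6 mm².
F_nw = 0.6 F_EXX = 0.6 × 490 = 294 MPa.
φR_n = 0.75 × 294 × 466.6 × 10⁻³ = 102.9 kN.

φR_n ≈ 103 kN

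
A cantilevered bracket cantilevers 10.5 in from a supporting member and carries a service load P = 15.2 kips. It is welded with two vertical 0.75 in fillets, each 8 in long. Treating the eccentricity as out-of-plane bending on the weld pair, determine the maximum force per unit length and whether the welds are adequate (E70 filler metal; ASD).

E70XX → F_EXX = 70 ksi.
L_w = 2 × 8 = 16 in; section modulus (unit throat) S = 2 × L²/6 = 21.33 in².
Direct shear f_v = P/L_w = 15.2/16 = 0.95 kip/in.
Moment M = P × e = 15.2 × 10.5 = 159.6 kip·in; bending f_b = M/S = 7.481 kip/in.
f_max = √(f_v² + f_b²) = √(0.95² + 7.481²) = 7.541 kip/in.
r_n/Ω = (1/2.0) × 0.6 × 70 × (0.707 × 0.75) = 11.14 kip/in → adequate.

f_max ≈ 7.54 kip/in; adequate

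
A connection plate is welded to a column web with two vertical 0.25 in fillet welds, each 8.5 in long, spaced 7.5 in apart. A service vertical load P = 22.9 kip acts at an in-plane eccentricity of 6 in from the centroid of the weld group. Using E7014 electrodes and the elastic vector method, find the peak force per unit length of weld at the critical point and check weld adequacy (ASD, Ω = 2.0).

E70XX → F_EXX = 70 ksi.
Total weld length L_w = 17 in. Treat welds as unit-width lines.
Polar moment about centroid: J = 2[d³/12 + d(b/2)²] = 2[8.5³/12 + 8.5×3.75²] = 341.4 in³.
Direct shear f_v = P/L_w = 22.9 / 17 = 1.347 kip/in (vertical).
Torsion M = P·e = 22.9 × 6 = 137.4 kip·in.
Critical point at (x, y) = (3.75, 4.25) from centroid. f_tx = M·y/J = 1.71 kip/in; f_ty = M·x/J = 1.509 kip/in.
Resultant f_max = √[f_tx² + (f_v + f_ty)²] = √[1.71² + (1.347 + 1.509)²] = 3.329 kip/in.
Capacity per unit length: r_n/Ω = (1/2.0) × 0.6 × 70 × (0.707 × 0.25) = 3.712 kip/in.
3.329 ≤ 3.712 → adequate.

f_max ≈ 3.33 kip/in; adequate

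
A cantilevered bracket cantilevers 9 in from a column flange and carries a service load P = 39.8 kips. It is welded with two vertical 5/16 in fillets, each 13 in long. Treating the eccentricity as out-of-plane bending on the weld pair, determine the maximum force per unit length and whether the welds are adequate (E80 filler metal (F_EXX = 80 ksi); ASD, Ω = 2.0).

f_max ≈ 6.54 kip/in; NOT adequate

L_w = 2 × 13 = 26 in; section modulus (unit throat) S = 2 × L²/6 = 56.33 in².
Direct shear f_v = P/L_w = 39.8/26 = 1.531 kip/in.
Moment M = P × e = 39.8 × 9 = 358.2 kip·in; bending f_b = M/S = 6.359 kip/in.
f_max = √(f_v² + f_b²) = √(1.531² + 6.359²) = 6.54 kip/in.
r_n/Ω = (1/2.0) × 0.6 × 80 × (0.707 × 0.3125) = 5.302 kip/in → NOT adequate.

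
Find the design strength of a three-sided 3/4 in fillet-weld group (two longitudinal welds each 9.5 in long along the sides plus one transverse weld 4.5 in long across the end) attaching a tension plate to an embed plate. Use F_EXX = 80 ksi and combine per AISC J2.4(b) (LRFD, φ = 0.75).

t_e = 0.707 × 0.75 = 0.5302 in.
R_nwl = 0.6 × 80 × 0.5302 × 19 = 483.6 kip (longitudinal, 2 welds).
R_nwt = 0.6 × 80 × 0.5302 × 4.5 = 114.5 kip (transverse, base value).
(i) R_nwl + R_nwt = 598.1 kip; (ii) 0.85 R_nwl + 1.5 R_nwt = 582.9 kip.
R_n = max = 598.1 kip [governs: (i)]; φR_n = 448.6 kip.

φR_n ≈ 449 kip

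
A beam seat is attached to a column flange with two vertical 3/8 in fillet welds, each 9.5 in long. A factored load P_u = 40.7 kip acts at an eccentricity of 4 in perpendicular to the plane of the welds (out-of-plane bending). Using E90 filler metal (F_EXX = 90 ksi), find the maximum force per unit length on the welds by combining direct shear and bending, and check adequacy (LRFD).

f_max ≈ 5.82 kip/in; adequate

L_w = 2 × 9.5 = 19 in; section modulus (unit throat) S = 2 × L²/6 = 30.08 in².
Direct shear f_v = P/L_w = 40.7/19 = 2.142 kip/in.
Moment M = P × e = 40.7 × 4 = 162.8 kip·in; bending f_b = M/S = 5.412 kip/in.
f_max = √(f_v² + f_b²) = √(2.142² + 5.412²) = 5.82 kip/in.
φr_n = 0.75 × 0.6 × 90 × (0.707 × 0.375) = 10.74 kip/in → adequate.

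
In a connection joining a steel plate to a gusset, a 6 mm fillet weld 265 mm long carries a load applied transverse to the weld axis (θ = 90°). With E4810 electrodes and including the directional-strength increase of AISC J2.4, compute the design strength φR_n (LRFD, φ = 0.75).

φR_n ≈ 364 kN

E48XX → F_EXX = 480 MPa.
t_e = 0.707 × 6 = 4.242 mm; A_we = 4.242 × 265 = 1124 mm².
Directional factor: 1.0 + 0.5 sin^1.5(90°) = 1.5.
F_nw = 0.6 × 480 × 1.5 = 432 MPa.
φR_n = 0.75 × 432 × 1124 × 10⁻³ = 364.2 kN.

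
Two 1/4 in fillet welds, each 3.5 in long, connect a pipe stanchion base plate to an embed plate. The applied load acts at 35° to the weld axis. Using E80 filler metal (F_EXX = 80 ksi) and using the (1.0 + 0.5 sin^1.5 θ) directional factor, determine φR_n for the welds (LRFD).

φR_n ≈ 54.2 kip

t_e = 0.707 × 0.25 = 0.1767 in; A_we = 0.1767 × 7 = 1.237 in².
Directional factor: 1.0 + 0.5 sin^1.5(35°) = 1.217.
F_nw = 0.6 × 80 × 1.217 = 58.43 ksi.
φR_n = 0.75 × 58.43 × 1.237 = 54.22 kip.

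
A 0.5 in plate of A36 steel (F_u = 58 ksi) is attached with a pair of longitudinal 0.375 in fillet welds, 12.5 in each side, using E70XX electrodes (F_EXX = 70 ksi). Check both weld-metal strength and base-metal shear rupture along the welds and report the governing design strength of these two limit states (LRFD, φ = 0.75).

φR_n ≈ 209 kips (weld metal governs)

t_e = 0.707 × 0.375 = 0.2651 in; L = 25 in.
Weld metal: φR_n = 0.75 × 0.6 × 70 × 0.2651 × 25 = 208.8 kips.
Base metal (shear rupture): φR_n = 0.75 × 0.6 × 58 × 0.5 × 25 = 326.2 kips.
Governing: weld metal.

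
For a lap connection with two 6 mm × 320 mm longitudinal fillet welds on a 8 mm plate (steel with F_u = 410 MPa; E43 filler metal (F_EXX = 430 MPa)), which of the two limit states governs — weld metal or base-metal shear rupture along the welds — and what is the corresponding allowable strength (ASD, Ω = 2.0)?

R_n/Ω ≈ 350 kN (weld metal governs)

t_e = 0.707 × 6 = 4.242 mm; L = 640 mm.
Weld metal: R_n/Ω = (1/2.0) × 0.6 × 430 × 4.242 × 640 × 10⁻³ = 350.2 kN.
Base metal (shear rupture): R_n/Ω = (1/2.0) × 0.6 × 410 × 8 × 640 × 10⁻³ = 629.8 kN.
Governing: weld metal.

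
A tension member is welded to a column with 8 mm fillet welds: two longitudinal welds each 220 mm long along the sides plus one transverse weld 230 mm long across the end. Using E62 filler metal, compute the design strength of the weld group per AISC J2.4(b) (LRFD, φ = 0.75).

E62XX → F_EXX = 620 MPa.
t_e = 0.707 × 8 = 5.656 mm.
R_nwl = 0.6 × 620 × 5.656 × 440 × 10⁻³ = 925.8 kN (longitudinal, 2 welds).
R_nwt = 0.6 × 620 × 5.656 × 230 × 10⁻³ = 483.9 kN (transverse, base value).
(i) R_nwl + R_nwt = 1410 kN; (ii) 0.85 R_nwl + 1.5 R_nwt = 1513 kN.
R_n = max = 1513 kN [governs: (ii)]; φR_n = 1135 kN.

φR_n ≈ 1130 kN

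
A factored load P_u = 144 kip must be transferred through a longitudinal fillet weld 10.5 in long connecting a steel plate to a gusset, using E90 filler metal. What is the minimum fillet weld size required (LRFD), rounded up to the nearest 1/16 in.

w = 1/2 in

E90XX → F_EXX = 90 ksi.
Total weld length L = 10.5 in.
Required throat t_e = P_u / (φ × 0.6 F_EXX × L) = 144 / (0.75 × 0.6 × 90 × 10.5) = 0.3386 in.
Required leg w = t_e / 0.707 = 0.479 in → use 1/2 in.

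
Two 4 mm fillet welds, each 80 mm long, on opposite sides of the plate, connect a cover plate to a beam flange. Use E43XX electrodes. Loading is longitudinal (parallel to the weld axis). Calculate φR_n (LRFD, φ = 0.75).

E43XX → F_EXX = 430 MPa.
Effective throat t_e = 0.707 × 4 = 2.828 mm.
Total length L = 160 mm; A_we = 2.828 × 160 = 452.5 mm².
F_nw = 0.6 F_EXX = 0.6 × 430 = 258 MPa.
φR_n = 0.75 × 258 × 452.5 × 10⁻³ = 87.55 kN.

φR_n ≈ 87.6 kN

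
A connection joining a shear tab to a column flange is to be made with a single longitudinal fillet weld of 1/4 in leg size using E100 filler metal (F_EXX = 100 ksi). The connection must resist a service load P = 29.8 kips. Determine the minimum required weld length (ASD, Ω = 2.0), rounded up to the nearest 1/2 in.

Throat t_e = 0.707 × 0.25 = 0.1767 in.
r_n/Ω = (0.6 × 100 × 0.1767) / 2.0 = 5.302 kip/in.
L_req = P / (r_n/Ω) = 29.8 / 5.302 = 5.62 in total.
Round up → use L = 6 in.

L = 6 in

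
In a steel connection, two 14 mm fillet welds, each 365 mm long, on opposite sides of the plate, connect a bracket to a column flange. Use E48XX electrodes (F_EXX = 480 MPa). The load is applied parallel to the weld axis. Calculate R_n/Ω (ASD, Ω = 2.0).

Effective throat t_e = 0.707 × 14 = 9.898 mm.
Total length L = 730 mm; A_we = 9.898 × 730 = 7226 mm².
F_nw = 0.6 F_EXX = 0.6 × 480 = 288 MPa.
R_n = 288 × 7226 × 10⁻³ = 2081 kN; R_n/Ω = 2081/2.0 = 1040 kN.

R_n/Ω ≈ 1040 kN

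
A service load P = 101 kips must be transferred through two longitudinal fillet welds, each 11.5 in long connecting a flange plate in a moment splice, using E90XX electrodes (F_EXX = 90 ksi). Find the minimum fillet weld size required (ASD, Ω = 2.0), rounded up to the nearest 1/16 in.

w = 1/4 in

Total weld length L = 23 in.
Required throat t_e = P × Ω / (0.6 F_EXX × L) = 101 × 2.0 / (0.6 × 90 × 23) = 0.1626 in.
Required leg w = t_e / 0.707 = 0.23 in → use 1/4 in.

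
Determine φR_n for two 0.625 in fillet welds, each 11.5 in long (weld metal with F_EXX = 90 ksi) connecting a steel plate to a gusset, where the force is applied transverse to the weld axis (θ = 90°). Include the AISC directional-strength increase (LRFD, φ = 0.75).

φR_n ≈ 617 kips

t_e = 0.707 × 0.625 = 0.4419 in; A_we = 0.4419 × 23 = 10.16 in².
Directional factor: 1.0 + 0.5 sin^1.5(90°) = 1.5.
F_nw = 0.6 × 90 × 1.5 = 81 ksi.
φR_n = 0.75 × 81 × 10.16 = 617.4 kips.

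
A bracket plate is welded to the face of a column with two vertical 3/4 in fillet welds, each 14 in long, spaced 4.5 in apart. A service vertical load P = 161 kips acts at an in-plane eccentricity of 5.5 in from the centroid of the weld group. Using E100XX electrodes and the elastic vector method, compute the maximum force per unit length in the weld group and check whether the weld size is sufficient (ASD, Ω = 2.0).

E100XX → F_EXX = 100 ksi.
Total weld length L_w = 28 in. Treat welds as unit-width lines.
Polar moment about centroid: J = 2[d³/12 + d(b/2)²] = 2[14³/12 + 14×2.25²] = 599.1 in³.
Direct shear f_v = P/L_w = 161 / 28 = 5.75 kip/in (vertical).
Torsion M = P·e = 161 × 5.5 = 885.5 kip·in.
Critical point at (x, y) = (2.25, 7) from centroid. f_tx = M·y/J = 10.35 kip/in; f_ty = M·x/J = 3.326 kip/in.
Resultant f_max = √[f_tx² + (f_v + f_ty)²] = √[10.35² + (5.75 + 3.326)²] = 13.76 kip/in.
Capacity per unit length: r_n/Ω = (1/2.0) × 0.6 × 100 × (0.707 × 0.75) = 15.91 kip/in.
13.76 ≤ 15.91 → adequate.

f_max ≈ 13.8 kip/in; adequate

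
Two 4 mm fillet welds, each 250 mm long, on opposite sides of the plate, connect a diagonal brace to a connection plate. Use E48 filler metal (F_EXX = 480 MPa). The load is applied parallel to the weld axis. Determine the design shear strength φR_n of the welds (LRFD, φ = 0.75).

φR_n ≈ 305 kN

Effective throat t_e = 0.707 × 4 = 2.828 mm.
Total length L = 500 mm; A_we = 2.828 × 500 = 1414 mm².
F_nw = 0.6 F_EXX = 0.6 × 480 = 288 MPa.
φR_n = 0.75 × 288 × 1414 × 10⁻³ = 305.4 kN.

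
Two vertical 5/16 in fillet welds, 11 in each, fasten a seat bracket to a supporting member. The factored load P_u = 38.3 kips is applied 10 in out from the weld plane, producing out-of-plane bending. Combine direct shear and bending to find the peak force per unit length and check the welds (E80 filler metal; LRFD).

E80XX → F_EXX = 80 ksi.
L_w = 2 × 11 = 22 in; section modulus (unit throat) S = 2 × L²/6 = 40.33 in².
Direct shear f_v = P/L_w = 38.3/22 = 1.741 kip/in.
Moment M = P × e = 38.3 × 10 = 383 kip·in; bending f_b = M/S = 9.496 kip/in.
f_max = √(f_v² + f_b²) = √(1.741² + 9.496²) = 9.654 kip/in.
φr_n = 0.75 × 0.6 × 80 × (0.707 × 0.3125) = 7.954 kip/in → NOT adequate.

f_max ≈ 9.65 kip/in; NOT adequate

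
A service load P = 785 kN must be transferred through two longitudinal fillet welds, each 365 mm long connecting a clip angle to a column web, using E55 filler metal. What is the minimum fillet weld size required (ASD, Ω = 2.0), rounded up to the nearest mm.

w = 10 mm

E55XX → F_EXX = 550 MPa.
Total weld length L = 730 mm.
Required throat t_e = P × Ω / (0.6 F_EXX × L) = 785 × 2.0 / (0.6 × 550 × 730 × 10⁻³) = 6.517 mm.
Required leg w = t_e / 0.707 = 9.218 mm → use 10 mm.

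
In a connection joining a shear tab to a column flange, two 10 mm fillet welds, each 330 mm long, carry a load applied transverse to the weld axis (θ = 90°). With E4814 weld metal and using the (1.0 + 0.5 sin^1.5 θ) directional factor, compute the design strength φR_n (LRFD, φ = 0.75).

E48XX → F_EXX = 480 MPa.
t_e = 0.707 × 10 = 7.07 mm; A_we = 7.07 × 660 = 4666 mm².
Directional factor: 1.0 + 0.5 sin^1.5(90°) = 1.5.
F_nw = 0.6 × 480 × 1.5 = 432 MPa.
φR_n = 0.75 × 432 × 4666 × 10⁻³ = 1512 kN.

φR_n ≈ 1510 kN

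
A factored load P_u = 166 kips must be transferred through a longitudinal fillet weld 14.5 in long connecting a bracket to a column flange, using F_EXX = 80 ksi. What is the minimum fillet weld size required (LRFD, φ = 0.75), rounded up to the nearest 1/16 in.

Total weld length L = 14.5 in.
Required throat t_e = P_u / (φ × 0.6 F_EXX × L) = 166 / (0.75 × 0.6 × 80 × 14.5) = 0.318 in.
Required leg w = t_e / 0.707 = 0.4498 in → use 1/2 in.

w = 1/2 in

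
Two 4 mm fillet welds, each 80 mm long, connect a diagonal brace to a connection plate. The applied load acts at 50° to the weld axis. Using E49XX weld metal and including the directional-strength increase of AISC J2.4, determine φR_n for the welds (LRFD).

E49XX → F_EXX = 490 MPa.
t_e = 0.707 × 4 = 2.828 mm; A_we = 2.828 × 160 = 452.5 mm².
Directional factor: 1.0 + 0.5 sin^1.5(50°) = 1.335.
F_nw = 0.6 × 490 × 1.335 = 392.6 MPa.
φR_n = 0.75 × 392.6 × 452.5 × 10⁻³ = 133.2 kN.

φR_n ≈ 133 kN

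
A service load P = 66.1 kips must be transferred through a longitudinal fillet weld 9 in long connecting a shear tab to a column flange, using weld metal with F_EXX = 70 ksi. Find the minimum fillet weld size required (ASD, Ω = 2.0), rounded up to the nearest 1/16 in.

Total weld length L = 9 in.
Required throat t_e = P × Ω / (0.6 F_EXX × L) = 66.1 × 2.0 / (0.6 × 70 × 9) = 0.3497 in.
Required leg w = t_e / 0.707 = 0.4947 in → use 1/2 in.

w = 1/2 in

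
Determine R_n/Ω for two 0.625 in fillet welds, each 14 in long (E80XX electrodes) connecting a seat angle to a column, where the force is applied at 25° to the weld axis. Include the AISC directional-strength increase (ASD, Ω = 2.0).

E80XX → F_EXX = 80 ksi.
t_e = 0.707 × 0.625 = 0.4419 in; A_we = 0.4419 × 28 = 12.37 in².
Directional factor: 1.0 + 0.5 sin^1.5(25°) = 1.137.
F_nw = 0.6 × 80 × 1.137 = 54.59 ksi.
R_n/Ω = (54.59 × 12.37) / 2.0 = 337.7 kips.

R_n/Ω ≈ 338 kips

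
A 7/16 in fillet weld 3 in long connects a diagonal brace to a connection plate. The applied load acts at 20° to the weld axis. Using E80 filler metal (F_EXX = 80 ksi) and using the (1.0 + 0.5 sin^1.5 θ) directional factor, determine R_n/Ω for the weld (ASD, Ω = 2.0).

R_n/Ω ≈ 24.5 kips

t_e = 0.707 × 0.4375 = 0.3093 in; A_we = 0.3093 × 3 = 0.9279 in².
Directional factor: 1.0 + 0.5 sin^1.5(20°) = 1.1.
F_nw = 0.6 × 80 × 1.1 = 52.8 ksi.
R_n/Ω = (52.8 × 0.9279) / 2.0 = 24.5 kips.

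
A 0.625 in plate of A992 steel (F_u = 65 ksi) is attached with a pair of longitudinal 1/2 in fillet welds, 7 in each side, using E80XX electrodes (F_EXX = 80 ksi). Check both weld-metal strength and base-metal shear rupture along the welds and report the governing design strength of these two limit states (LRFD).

φR_n ≈ 178 kips (weld metal governs)

t_e = 0.707 × 0.5 = 0.3535 in; L = 14 in.
Weld metal: φR_n = 0.75 × 0.6 × 80 × 0.3535 × 14 = 178.2 kips.
Base metal (shear rupture): φR_n = 0.75 × 0.6 × 65 × 0.625 × 14 = 255.9 kips.
Governing: weld metal.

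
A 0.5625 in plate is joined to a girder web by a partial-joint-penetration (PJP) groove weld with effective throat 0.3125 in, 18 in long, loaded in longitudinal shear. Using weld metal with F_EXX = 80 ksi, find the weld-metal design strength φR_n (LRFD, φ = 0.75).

Effective throat (given) t_e = 0.3125 in.
A_we = 0.3125 × 18 = 5.625 in².
F_nw = 0.6 F_EXX = 48 ksi.
φR_n = 0.75 × 48 × 5.625 = 202.5 kip.

φR_n ≈ 202 kip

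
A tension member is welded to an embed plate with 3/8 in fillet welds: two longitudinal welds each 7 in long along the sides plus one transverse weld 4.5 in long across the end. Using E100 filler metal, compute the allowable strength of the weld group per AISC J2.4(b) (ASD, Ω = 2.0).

R_n/Ω ≈ 148 kips

E100XX → F_EXX = 100 ksi.
t_e = 0.707 × 0.375 = 0.2651 in.
R_nwl = 0.6 × 100 × 0.2651 × 14 = 222.7 kips (longitudinal, 2 welds).
R_nwt = 0.6 × 100 × 0.2651 × 4.5 = 71.58 kips (transverse, base value).
(i) R_nwl + R_nwt = 294.3 kips; (ii) 0.85 R_nwl + 1.5 R_nwt = 296.7 kips.
R_n = max = 296.7 kips [governs: (ii)]; R_n/Ω = 148.3 kips.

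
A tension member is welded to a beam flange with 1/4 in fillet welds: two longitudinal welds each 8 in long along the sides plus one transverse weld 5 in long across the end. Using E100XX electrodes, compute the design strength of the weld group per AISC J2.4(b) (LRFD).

φR_n ≈ 168 kips

E100XX → F_EXX = 100 ksi.
t_e = 0.707 × 0.25 = 0.1767 in.
R_nwl = 0.6 × 100 × 0.1767 × 16 = 169.7 kips (longitudinal, 2 welds).
R_nwt = 0.6 × 100 × 0.1767 × 5 = 53.02 kips (transverse, base value).
(i) R_nwl + R_nwt = 222.7 kips; (ii) 0.85 R_nwl + 1.5 R_nwt = 223.8 kips.
R_n = max = 223.8 kips [governs: (ii)]; φR_n = 167.8 kips.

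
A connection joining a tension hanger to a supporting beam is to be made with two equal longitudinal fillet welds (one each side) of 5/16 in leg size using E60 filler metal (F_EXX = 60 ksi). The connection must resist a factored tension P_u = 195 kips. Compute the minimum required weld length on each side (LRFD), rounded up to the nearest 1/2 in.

Throat t_e = 0.707 × 0.3125 = 0.2209 in.
φr_n = 0.75 × 0.6 × 60 × 0.2209 = 5.965 kips/in.
L_req = P_u / φr_n = 195 / 5.965 = 32.69 in total.
Per side: 32.69 / 2 = 16.34 in.
Round up → use L = 16.5 in on each side.

L = 16.5 in on each side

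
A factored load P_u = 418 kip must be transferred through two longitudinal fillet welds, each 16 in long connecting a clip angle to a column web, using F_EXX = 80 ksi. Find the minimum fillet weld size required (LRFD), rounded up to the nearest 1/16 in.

w = 9/16 in

Total weld length L = 32 in.
Required throat t_e = P_u / (φ × 0.6 F_EXX × L) = 418 / (0.75 × 0.6 × 80 × 32) = 0.3628 in.
Required leg w = t_e / 0.707 = 0.5132 in → use 9/16 in.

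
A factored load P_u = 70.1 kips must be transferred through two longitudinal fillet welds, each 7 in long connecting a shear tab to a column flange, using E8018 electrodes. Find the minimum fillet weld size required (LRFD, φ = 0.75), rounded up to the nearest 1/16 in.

E80XX → F_EXX = 80 ksi.
Total weld length L = 14 in.
Required throat t_e = P_u / (φ × 0.6 F_EXX × L) = 70.1 / (0.75 × 0.6 × 80 × 14) = 0.1391 in.
Required leg w = t_e / 0.707 = 0.1967 in → use 1/4 in.

w = 1/4 in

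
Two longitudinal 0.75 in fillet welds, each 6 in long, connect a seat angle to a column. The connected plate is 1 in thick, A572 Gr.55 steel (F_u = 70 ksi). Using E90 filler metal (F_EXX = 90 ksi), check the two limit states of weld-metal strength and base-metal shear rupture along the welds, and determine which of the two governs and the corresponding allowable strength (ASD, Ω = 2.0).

R_n/Ω ≈ 172 kip (weld metal governs)

t_e = 0.707 × 0.75 = 0.5302 in; L = 12 in.
Weld metal: R_n/Ω = (1/2.0) × 0.6 × 90 × 0.5302 × 12 = 171.8 kip.
Base metal (shear rupture): R_n/Ω = (1/2.0) × 0.6 × 70 × 1 × 12 = 252 kip.
Governing: weld metal.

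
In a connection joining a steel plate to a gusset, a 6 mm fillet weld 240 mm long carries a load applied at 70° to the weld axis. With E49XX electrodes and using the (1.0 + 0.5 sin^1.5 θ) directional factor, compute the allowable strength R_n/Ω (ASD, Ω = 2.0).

R_n/Ω ≈ 218 kN

E49XX → F_EXX = 490 MPa.
t_e = 0.707 × 6 = 4.242 mm; A_we = 4.242 × 240 = 1018 mm².
Directional factor: 1.0 + 0.5 sin^1.5(70°) = 1.455.
F_nw = 0.6 × 490 × 1.455 = 427.9 MPa.
R_n/Ω = (427.9 × 1018) / 2.0 × 10⁻³ = 217.8 kN.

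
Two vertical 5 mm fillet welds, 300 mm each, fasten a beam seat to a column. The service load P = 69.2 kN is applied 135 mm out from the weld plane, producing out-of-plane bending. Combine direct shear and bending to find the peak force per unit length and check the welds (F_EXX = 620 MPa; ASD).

f_max ≈ 332 N/mm; adequate

L_w = 2 × 300 = 600 mm; section modulus (unit throat) S = 2 × L²/6 = 30000 mm².
Direct shear f_v = P/L_w = 69.2×10³/600 = 115.3 N/mm.
Moment M = P × e = 69.2×10³ × 135 = 9342000 N·mm; bending f_b = M/S = 311.4 N/mm.
f_max = √(f_v² + f_b²) = √(115.3² + 311.4²) = 332.1 N/mm.
r_n/Ω = (1/2.0) × 0.6 × 620 × (0.707 × 5) = 657.5 N/mm → adequate.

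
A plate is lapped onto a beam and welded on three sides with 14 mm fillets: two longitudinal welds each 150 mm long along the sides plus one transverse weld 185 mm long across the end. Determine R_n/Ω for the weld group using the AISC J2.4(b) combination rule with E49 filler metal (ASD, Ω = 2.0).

E49XX → F_EXX = 490 MPa.
t_e = 0.707 × 14 = 9.898 mm.
R_nwl = 0.6 × 490 × 9.898 × 300 × 10⁻³ = 873 kN (longitudinal, 2 welds).
R_nwt = 0.6 × 490 × 9.898 × 185 × 10⁻³ = 538.4 kN (transverse, base value).
(i) R_nwl + R_nwt = 1411 kN; (ii) 0.85 R_nwl + 1.5 R_nwt = 1550 kN.
R_n = max = 1550 kN [governs: (ii)]; R_n/Ω = 774.8 kN.

R_n/Ω ≈ 775 kN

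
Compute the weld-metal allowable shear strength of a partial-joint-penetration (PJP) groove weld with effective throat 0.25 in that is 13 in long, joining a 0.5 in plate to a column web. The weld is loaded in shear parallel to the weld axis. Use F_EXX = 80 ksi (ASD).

Effective throat (given) t_e = 0.25 in.
A_we = 0.25 × 13 = 3.25 in².
F_nw = 0.6 F_EXX = 48 ksi.
R_n/Ω = (48 × 3.25) / 2.0 = 78 kip.

R_n/Ω ≈ 78 kip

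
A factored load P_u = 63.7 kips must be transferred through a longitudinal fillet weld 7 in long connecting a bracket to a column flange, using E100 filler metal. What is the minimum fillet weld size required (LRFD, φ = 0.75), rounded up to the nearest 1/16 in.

E100XX → F_EXX = 100 ksi.
Total weld length L = 7 in.
Required throat t_e = P_u / (φ × 0.6 F_EXX × L) = 63.7 / (0.75 × 0.6 × 100 × 7) = 0.2022 in.
Required leg w = t_e / 0.707 = 0.286 in → use 5/16 in.

w = 5/16 in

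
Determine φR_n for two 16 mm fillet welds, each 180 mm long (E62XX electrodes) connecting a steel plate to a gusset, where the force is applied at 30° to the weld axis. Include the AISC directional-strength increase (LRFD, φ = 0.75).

φR_n ≈ 1340 kN

E62XX → F_EXX = 620 MPa.
t_e = 0.707 × 16 = 11.31 mm; A_we = 11.31 × 360 = 4072 mm².
Directional factor: 1.0 + 0.5 sin^1.5(30°) = 1.177.
F_nw = 0.6 × 620 × 1.177 = 437.8 MPa.
φR_n = 0.75 × 437.8 × 4072 × 10⁻³ = 1337 kN.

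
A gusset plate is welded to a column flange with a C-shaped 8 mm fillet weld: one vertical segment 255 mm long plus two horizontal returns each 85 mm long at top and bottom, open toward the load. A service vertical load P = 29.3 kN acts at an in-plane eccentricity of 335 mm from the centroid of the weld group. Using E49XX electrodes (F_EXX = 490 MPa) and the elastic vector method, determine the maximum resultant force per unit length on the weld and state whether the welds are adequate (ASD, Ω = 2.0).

Total weld length L_w = 425 mm. Treat welds as unit-width lines.
Centroid: x̄ = 2×85×42.5 / 425 = 17 mm from the vertical weld.
Polar moment about centroid: J = I_x + I_y = [255³/12 + 2×85×127.5²] + [255×17² + 2(85³/12 + 85×25.5²)] = 4432000 mm³.
Direct shear f_v = P/L_w = 29.3×10³ / 425 = 68.94 N/mm (vertical).
Torsion M = P·e = 29.3×10³ × 335 = 9815500 N·mm.
Critical point at (x, y) = (68, 127.5) from centroid. f_tx = M·y/J = 282.4 N/mm; f_ty = M·x/J = 150.6 N/mm.
Resultant f_max = √[f_tx² + (f_v + f_ty)²] = √[282.4² + (68.94 + 150.6)²] = 357.7 N/mm.
Capacity per unit length: r_n/Ω = (1/2.0) × 0.6 × 490 × (0.707 × 8) = 831.4 N/mm.
357.7 ≤ 831.4 → adequate.

f_max ≈ 358 N/mm; adequate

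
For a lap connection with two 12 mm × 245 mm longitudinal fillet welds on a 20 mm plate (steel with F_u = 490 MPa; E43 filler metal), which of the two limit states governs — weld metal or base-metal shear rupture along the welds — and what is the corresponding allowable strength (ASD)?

R_n/Ω ≈ 536 kN (weld metal governs)

E43XX → F_EXX = 430 MPa.
t_e = 0.707 × 12 = 8.484 mm; L = 490 mm.
Weld metal: R_n/Ω = (1/2.0) × 0.6 × 430 × 8.484 × 490 × 10⁻³ = 536.3 kN.
Base metal (shear rupture): R_n/Ω = (1/2.0) × 0.6 × 490 × 20 × 490 × 10⁻³ = 1441 kN.
Governing: weld metal.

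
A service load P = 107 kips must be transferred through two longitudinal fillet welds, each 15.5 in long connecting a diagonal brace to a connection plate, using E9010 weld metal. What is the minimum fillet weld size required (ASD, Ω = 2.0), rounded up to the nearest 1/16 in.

w = 3/16 in

E90XX → F_EXX = 90 ksi.
Total weld length L = 31 in.
Required throat t_e = P × Ω / (0.6 F_EXX × L) = 107 × 2.0 / (0.6 × 90 × 31) = 0.1278 in.
Required leg w = t_e / 0.707 = 0.1808 in → use 3/16 in.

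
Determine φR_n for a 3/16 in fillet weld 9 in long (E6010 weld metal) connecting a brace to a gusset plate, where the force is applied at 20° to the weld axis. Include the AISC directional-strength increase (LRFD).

E60XX → F_EXX = 60 ksi.
t_e = 0.707 × 0.1875 = 0.1326 in; A_we = 0.1326 × 9 = 1.193 in².
Directional factor: 1.0 + 0.5 sin^1.5(20°) = 1.1.
F_nw = 0.6 × 60 × 1.1 = 39.6 ksi.
φR_n = 0.75 × 39.6 × 1.193 = 35.43 kip.

φR_n ≈ 35.4 kip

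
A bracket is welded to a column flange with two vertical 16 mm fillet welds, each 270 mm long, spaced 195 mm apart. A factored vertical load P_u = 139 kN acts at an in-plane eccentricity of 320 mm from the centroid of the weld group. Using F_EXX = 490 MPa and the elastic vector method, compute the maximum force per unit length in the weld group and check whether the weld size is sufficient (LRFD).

Total weld length L_w = 540 mm. Treat welds as unit-width lines.
Polar moment about centroid: J = 2[d³/12 + d(b/2)²] = 2[270³/12 + 270×97.5²] = 8414000 mm³.
Direct shear f_v = P/L_w = 139×10³ / 540 = 257.4 N/mm (vertical).
Torsion M = P·e = 139×10³ × 320 = 44480000 N·mm.
Critical point at (x, y) = (97.5, 135) from centroid. f_tx = M·y/J = 713.7 N/mm; f_ty = M·x/J = 515.4 N/mm.
Resultant f_max = √[f_tx² + (f_v + f_ty)²] = √[713.7² + (257.4 + 515.4)²] = 1052 N/mm.
Capacity per unit length: φr_n = 0.75 × 0.6 × 490 × (0.707 × 16) = 2494 N/mm.
1052 ≤ 2494 → adequate.

f_max ≈ 1050 N/mm; adequate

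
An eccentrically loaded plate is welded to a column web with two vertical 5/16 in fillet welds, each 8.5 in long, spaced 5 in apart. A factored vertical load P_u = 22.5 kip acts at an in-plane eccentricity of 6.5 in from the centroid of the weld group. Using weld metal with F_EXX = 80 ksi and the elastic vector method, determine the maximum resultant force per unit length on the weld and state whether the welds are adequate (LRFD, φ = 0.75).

Total weld length L_w = 17 in. Treat welds as unit-width lines.
Polar moment about centroid: J = 2[d³/12 + d(b/2)²] = 2[8.5³/12 + 8.5×2.5²] = 208.6 in³.
Direct shear f_v = P/L_w = 22.5 / 17 = 1.324 kip/in (vertical).
Torsion M = P·e = 22.5 × 6.5 = 146.25 kip·in.
Critical point at (x, y) = (2.5, 4.25) from centroid. f_tx = M·y/J = 2.98 kip/in; f_ty = M·x/J = 1.753 kip/in.
Resultant f_max = √[f_tx² + (f_v + f_ty)²] = √[2.98² + (1.324 + 1.753)²] = 4.283 kip/in.
Capacity per unit length: φr_n = 0.75 × 0.6 × 80 × (0.707 × 0.3125) = 7.954 kip/in.
4.283 ≤ 7.954 → adequate.

f_max ≈ 4.28 kip/in; adequate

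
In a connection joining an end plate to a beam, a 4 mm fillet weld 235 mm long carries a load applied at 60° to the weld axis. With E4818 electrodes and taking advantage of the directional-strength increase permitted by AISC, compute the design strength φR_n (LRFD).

φR_n ≈ 201 kN

E48XX → F_EXX = 480 MPa.
t_e = 0.707 × 4 = 2.828 mm; A_we = 2.828 × 235 = 664.6 mm².
Directional factor: 1.0 + 0.5 sin^1.5(60°) = 1.403.
F_nw = 0.6 × 480 × 1.403 = 404.1 MPa.
φR_n = 0.75 × 404.1 × 664.6 × 10⁻³ = 201.4 kN.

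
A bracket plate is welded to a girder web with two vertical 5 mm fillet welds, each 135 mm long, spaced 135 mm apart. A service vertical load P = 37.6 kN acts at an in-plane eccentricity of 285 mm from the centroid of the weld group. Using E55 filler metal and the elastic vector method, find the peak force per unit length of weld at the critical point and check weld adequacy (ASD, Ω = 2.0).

E55XX → F_EXX = 550 MPa.
Total weld length L_w = 270 mm. Treat welds as unit-width lines.
Polar moment about centroid: J = 2[d³/12 + d(b/2)²] = 2[135³/12 + 135×67.5²] = 1640000 mm³.
Direct shear f_v = P/L_w = 37.6×10³ / 270 = 139.3 N/mm (vertical).
Torsion M = P·e = 37.6×10³ × 285 = 10716000 N·mm.
Critical point at (x, y) = (67.5, 67.5) from centroid. f_tx = M·y/J = 441 N/mm; f_ty = M·x/J = 441 N/mm.
Resultant f_max = √[f_tx² + (f_v + f_ty)²] = √[441² + (139.3 + 441)²] = 728.8 N/mm.
Capacity per unit length: r_n/Ω = (1/2.0) × 0.6 × 550 × (0.707 × 5) = 583.3 N/mm.
728.8 > 583.3 → NOT adequate.

f_max ≈ 729 N/mm; NOT adequate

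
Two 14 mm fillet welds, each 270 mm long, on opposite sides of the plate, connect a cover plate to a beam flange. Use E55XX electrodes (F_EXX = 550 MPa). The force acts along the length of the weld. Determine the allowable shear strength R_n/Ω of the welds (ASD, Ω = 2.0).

R_n/Ω ≈ 882 kN

Effective throat t_e = 0.707 × 14 = 9.898 mm.
Total length L = 540 mm; A_we = 9.898 × 540 = 5345 mm².
F_nw = 0.6 F_EXX = 0.6 × 550 = 330 MPa.
R_n = 330 × 5345 × 10⁻³ = 1764 kN; R_n/Ω = 1764/2.0 = 881.9 kN.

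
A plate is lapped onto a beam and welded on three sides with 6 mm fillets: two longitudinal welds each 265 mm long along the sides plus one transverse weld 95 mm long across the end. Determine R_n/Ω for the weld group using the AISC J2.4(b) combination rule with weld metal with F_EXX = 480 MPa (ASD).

t_e = 0.707 × 6 = 4.242 mm.
R_nwl = 0.6 × 480 × 4.242 × 530 × 10⁻³ = 647.5 kN (longitudinal, 2 welds).
R_nwt = 0.6 × 480 × 4.242 × 95 × 10⁻³ = 116.1 kN (transverse, base value).
(i) R_nwl + R_nwt = 763.6 kN; (ii) 0.85 R_nwl + 1.5 R_nwt = 724.5 kN.
R_n = max = 763.6 kN [governs: (i)]; R_n/Ω = 381.8 kN.

R_n/Ω ≈ 382 kN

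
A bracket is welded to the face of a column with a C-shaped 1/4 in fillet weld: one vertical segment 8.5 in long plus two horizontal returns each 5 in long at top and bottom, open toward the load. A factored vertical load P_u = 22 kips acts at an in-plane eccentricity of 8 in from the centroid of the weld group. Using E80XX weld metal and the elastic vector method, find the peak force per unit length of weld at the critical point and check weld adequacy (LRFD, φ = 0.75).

f_max ≈ 4.37 kip/in; adequate

E80XX → F_EXX = 80 ksi.
Total weld length L_w = 18.5 in. Treat welds as unit-width lines.
Centroid: x̄ = 2×5×2.5 / 18.5 = 1.351 in from the vertical weld.
Polar moment about centroid: J = I_x + I_y = [8.5³/12 + 2×5×4.25²] + [8.5×1.351² + 2(5³/12 + 5×1.149²)] = 281.4 in³.
Direct shear f_v = P/L_w = 22 / 18.5 = 1.189 kip/in (vertical).
Torsion M = P·e = 22 × 8 = 176 kip·in.
Critical point at (x, y) = (3.649, 4.25) from centroid. f_tx = M·y/J = 2.659 kip/in; f_ty = M·x/J = 2.282 kip/in.
Resultant f_max = √[f_tx² + (f_v + f_ty)²] = √[2.659² + (1.189 + 2.282)²] = 4.373 kip/in.
Capacity per unit length: φr_n = 0.75 × 0.6 × 80 × (0.707 × 0.25) = 6.363 kip/in.
4.373 ≤ 6.363 → adequate.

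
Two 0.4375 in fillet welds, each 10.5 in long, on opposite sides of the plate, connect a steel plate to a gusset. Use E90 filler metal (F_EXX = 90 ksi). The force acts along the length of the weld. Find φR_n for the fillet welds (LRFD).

φR_n ≈ 263 kips

Effective throat t_e = 0.707 × 0.4375 = 0.3093 in.
Total length L = 21 in; A_we = 0.3093 × 21 = 6.496 in².
F_nw = 0.6 F_EXX = 0.6 × 90 = 54 ksi.
φR_n = 0.75 × 54 × 6.496 = 263.1 kips.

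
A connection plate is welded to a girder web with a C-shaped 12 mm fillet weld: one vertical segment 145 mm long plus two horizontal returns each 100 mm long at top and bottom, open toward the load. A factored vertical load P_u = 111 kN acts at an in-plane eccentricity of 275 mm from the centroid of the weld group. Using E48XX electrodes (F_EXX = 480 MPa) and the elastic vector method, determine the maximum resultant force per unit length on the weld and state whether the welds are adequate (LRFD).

f_max ≈ 2080 N/mm; NOT adequate

Total weld length L_w = 345 mm. Treat welds as unit-width lines.
Centroid: x̄ = 2×100×50 / 345 = 28.99 mm from the vertical weld.
Polar moment about centroid: J = I_x + I_y = [145³/12 + 2×100×72.5²] + [145×28.99² + 2(100³/12 + 100×21.01²)] = 1682000 mm³.
Direct shear f_v = P/L_w = 111×10³ / 345 = 321.7 N/mm (vertical).
Torsion M = P·e = 111×10³ × 275 = 30525000 N·mm.
Critical point at (x, y) = (71.01, 72.5) from centroid. f_tx = M·y/J = 1316 N/mm; f_ty = M·x/J = 1289 N/mm.
Resultant f_max = √[f_tx² + (f_v + f_ty)²] = √[1316² + (321.7 + 1289)²] = 2080 N/mm.
Capacity per unit length: φr_n = 0.75 × 0.6 × 480 × (0.707 × 12) = 1833 N/mm.
2080 > 1833 → NOT adequate.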